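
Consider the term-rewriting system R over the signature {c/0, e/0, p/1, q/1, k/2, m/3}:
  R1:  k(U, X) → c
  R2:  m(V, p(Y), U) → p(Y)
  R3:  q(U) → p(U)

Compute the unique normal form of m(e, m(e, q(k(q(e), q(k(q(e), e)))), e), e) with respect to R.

p(c)

1. m(e, m(e, q(k(q(e), q(k(q(e), e)))), e), e)  →  m(e, m(e, p(k(q(e), q(k(q(e), e)))), e), e)   [R3 at 2.2]
2. m(e, m(e, p(k(q(e), q(k(q(e), e)))), e), e)  →  m(e, p(k(q(e), q(k(q(e), e)))), e)   [R2 at 2]
3. m(e, p(k(q(e), q(k(q(e), e)))), e)  →  p(k(q(e), q(k(q(e), e))))   [R2 at ε]
4. p(k(q(e), q(k(q(e), e))))  →  p(c)   [R1 at 1]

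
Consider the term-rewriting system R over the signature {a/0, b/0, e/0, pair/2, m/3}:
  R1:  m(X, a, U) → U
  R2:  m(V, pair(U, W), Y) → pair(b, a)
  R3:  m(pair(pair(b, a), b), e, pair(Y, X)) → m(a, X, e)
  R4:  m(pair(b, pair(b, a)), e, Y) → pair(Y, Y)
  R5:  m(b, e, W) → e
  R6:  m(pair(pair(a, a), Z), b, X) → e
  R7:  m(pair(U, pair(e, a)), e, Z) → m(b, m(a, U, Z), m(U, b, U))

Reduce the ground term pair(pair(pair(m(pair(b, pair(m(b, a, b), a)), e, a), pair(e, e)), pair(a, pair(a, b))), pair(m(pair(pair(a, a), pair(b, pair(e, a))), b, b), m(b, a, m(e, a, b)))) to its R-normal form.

1. pair(pair(pair(m(pair(b, pair(m(b, a, b), a)), e, a), pair(e, e)), pair(a, pair(a, b))), pair(m(pair(pair(a, a), pair(b, pair(e, a))), b, b), m(b, a, m(e, a, b))))  →  pair(pair(pair(m(pair(b, pair(b, a)), e, a), pair(e, e)), pair(a, pair(a, b))), pair(m(pair(pair(a, a), pair(b, pair(e, a))), b, b), m(b, a, m(e, a, b))))   [R1 at 1.1.1.1.2.1]
2. pair(pair(pair(m(pair(b, pair(b, a)), e, a), pair(e, e)), pair(a, pair(a, b))), pair(m(pair(pair(a, a), pair(b, pair(e, a))), b, b), m(b, a, m(e, a, b))))  →  pair(pair(pair(pair(a, a), pair(e, e)), pair(a, pair(a, b))), pair(m(pair(pair(a, a), pair(b, pair(e, a))), b, b), m(b, a, m(e, a, b))))   [R4 at 1.1.1]
3. pair(pair(pair(pair(a, a), pair(e, e)), pair(a, pair(a, b))), pair(m(pair(pair(a, a), pair(b, pair(e, a))), b, b), m(b, a, m(e, a, b))))  →  pair(pair(pair(pair(a, a), pair(e, e)), pair(a, pair(a, b))), pair(e, m(b, a, m(e, a, b))))   [R6 at 2.1]
4. pair(pair(pair(pair(a, a), pair(e, e)), pair(a, pair(a, b))), pair(e, m(b, a, m(e, a, b))))  →  pair(pair(pair(pair(a, a), pair(e, e)), pair(a, pair(a, b))), pair(e, m(e, a, b)))   [R1 at 2.2]
5. pair(pair(pair(pair(a, a), pair(e, e)), pair(a, pair(a, b))), pair(e, m(e, a, b)))  →  pair(pair(pair(pair(a, a), pair(e, e)), pair(a, pair(a, b))), pair(e, b))   [R1 at 2.2]

pair(pair(pair(pair(a, a), pair(e, e)), pair(a, pair(a, b))), pair(e, b))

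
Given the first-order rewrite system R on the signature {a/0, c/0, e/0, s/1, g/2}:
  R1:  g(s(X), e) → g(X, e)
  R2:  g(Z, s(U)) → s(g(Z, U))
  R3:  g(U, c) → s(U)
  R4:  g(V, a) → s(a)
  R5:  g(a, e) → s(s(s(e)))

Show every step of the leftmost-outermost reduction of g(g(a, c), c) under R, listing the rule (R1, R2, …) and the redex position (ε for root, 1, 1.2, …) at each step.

s(s(a))

1. g(g(a, c), c)  →  s(g(a, c))   [R3 at ε]
2. s(g(a, c))  →  s(s(a))   [R3 at 1]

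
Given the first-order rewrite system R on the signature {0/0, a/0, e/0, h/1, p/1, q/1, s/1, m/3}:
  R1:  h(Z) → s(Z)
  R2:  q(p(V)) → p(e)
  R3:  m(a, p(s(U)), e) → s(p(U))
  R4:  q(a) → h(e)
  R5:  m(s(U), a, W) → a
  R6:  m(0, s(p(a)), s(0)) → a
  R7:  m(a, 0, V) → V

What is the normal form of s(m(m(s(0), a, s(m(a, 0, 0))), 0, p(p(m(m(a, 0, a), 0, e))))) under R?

s(p(p(e)))

1. s(m(m(s(0), a, s(m(a, 0, 0))), 0, p(p(m(m(a, 0, a), 0, e)))))  →  s(m(a, 0, p(p(m(m(a, 0, a), 0, e)))))   [R5 at 1.1]
2. s(m(a, 0, p(p(m(m(a, 0, a), 0, e)))))  →  s(p(p(m(m(a, 0, a), 0, e))))   [R7 at 1]
3. s(p(p(m(m(a, 0, a), 0, e))))  →  s(p(p(m(a, 0, e))))   [R7 at 1.1.1.1]
4. s(p(p(m(a, 0, e))))  →  s(p(p(e)))   [R7 at 1.1.1]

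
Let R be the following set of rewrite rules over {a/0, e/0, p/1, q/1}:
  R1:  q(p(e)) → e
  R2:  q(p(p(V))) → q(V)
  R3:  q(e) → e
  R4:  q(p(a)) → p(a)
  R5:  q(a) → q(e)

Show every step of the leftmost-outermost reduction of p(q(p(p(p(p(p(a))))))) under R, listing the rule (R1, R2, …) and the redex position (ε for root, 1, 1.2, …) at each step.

p(p(a))

1. p(q(p(p(p(p(p(a)))))))  →  p(q(p(p(p(a)))))   [R2 at 1]
2. p(q(p(p(p(a)))))  →  p(q(p(a)))   [R2 at 1]
3. p(q(p(a)))  →  p(p(a))   [R4 at 1]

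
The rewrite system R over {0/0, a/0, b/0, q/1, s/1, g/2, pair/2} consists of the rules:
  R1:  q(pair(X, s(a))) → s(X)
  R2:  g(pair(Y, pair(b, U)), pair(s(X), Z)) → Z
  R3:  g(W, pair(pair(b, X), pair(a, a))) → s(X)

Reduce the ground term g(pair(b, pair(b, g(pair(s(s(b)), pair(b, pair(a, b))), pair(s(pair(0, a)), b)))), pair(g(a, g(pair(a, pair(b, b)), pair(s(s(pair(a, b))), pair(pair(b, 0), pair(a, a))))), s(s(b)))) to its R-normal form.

s(s(b))

1. g(pair(b, pair(b, g(pair(s(s(b)), pair(b, pair(a, b))), pair(s(pair(0, a)), b)))), pair(g(a, g(pair(a, pair(b, b)), pair(s(s(pair(a, b))), pair(pair(b, 0), pair(a, a))))), s(s(b))))  →  g(pair(b, pair(b, b)), pair(g(a, g(pair(a, pair(b, b)), pair(s(s(pair(a, b))), pair(pair(b, 0), pair(a, a))))), s(s(b))))   [R2 at 1.2.2]
2. g(pair(b, pair(b, b)), pair(g(a, g(pair(a, pair(b, b)), pair(s(s(pair(a, b))), pair(pair(b, 0), pair(a, a))))), s(s(b))))  →  g(pair(b, pair(b, b)), pair(g(a, pair(pair(b, 0), pair(a, a))), s(s(b))))   [R2 at 2.1.2]
3. g(pair(b, pair(b, b)), pair(g(a, pair(pair(b, 0), pair(a, a))), s(s(b))))  →  g(pair(b, pair(b, b)), pair(s(0), s(s(b))))   [R3 at 2.1]
4. g(pair(b, pair(b, b)), pair(s(0), s(s(b))))  →  s(s(b))   [R2 at ε]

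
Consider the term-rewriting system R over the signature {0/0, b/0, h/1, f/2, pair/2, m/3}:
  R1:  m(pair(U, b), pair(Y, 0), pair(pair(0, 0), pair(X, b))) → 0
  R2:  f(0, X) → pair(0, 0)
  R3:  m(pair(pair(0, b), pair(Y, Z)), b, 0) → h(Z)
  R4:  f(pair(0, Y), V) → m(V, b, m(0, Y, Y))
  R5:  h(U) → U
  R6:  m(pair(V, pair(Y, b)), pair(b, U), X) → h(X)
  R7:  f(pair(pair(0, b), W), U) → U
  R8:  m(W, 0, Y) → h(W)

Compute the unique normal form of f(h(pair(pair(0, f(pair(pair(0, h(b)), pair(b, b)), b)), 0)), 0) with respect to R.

1. f(h(pair(pair(0, f(pair(pair(0, h(b)), pair(b, b)), b)), 0)), 0)  →  f(pair(pair(0, f(pair(pair(0, h(b)), pair(b, b)), b)), 0), 0)   [R5 at 1]
2. f(pair(pair(0, f(pair(pair(0, h(b)), pair(b, b)), b)), 0), 0)  →  f(pair(pair(0, f(pair(pair(0, b), pair(b, b)), b)), 0), 0)   [R5 at 1.1.2.1.1.2]
3. f(pair(pair(0, f(pair(pair(0, b), pair(b, b)), b)), 0), 0)  →  f(pair(pair(0, b), 0), 0)   [R7 at 1.1.2]
4. f(pair(pair(0, b), 0), 0)  →  0   [R7 at ε]

0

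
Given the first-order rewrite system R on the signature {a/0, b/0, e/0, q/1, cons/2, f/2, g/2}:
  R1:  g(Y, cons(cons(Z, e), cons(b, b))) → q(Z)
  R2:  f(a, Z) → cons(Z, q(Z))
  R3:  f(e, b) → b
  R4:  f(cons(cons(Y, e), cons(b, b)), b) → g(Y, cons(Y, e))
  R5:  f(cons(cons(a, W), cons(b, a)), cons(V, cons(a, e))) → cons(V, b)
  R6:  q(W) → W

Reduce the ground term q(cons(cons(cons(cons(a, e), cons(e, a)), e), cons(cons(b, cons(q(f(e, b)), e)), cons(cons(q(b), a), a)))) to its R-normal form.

1. q(cons(cons(cons(cons(a, e), cons(e, a)), e), cons(cons(b, cons(q(f(e, b)), e)), cons(cons(q(b), a), a))))  →  cons(cons(cons(cons(a, e), cons(e, a)), e), cons(cons(b, cons(q(f(e, b)), e)), cons(cons(q(b), a), a)))   [R6 at ε]
2. cons(cons(cons(cons(a, e), cons(e, a)), e), cons(cons(b, cons(q(f(e, b)), e)), cons(cons(q(b), a), a)))  →  cons(cons(cons(cons(a, e), cons(e, a)), e), cons(cons(b, cons(f(e, b), e)), cons(cons(q(b), a), a)))   [R6 at 2.1.2.1]
3. cons(cons(cons(cons(a, e), cons(e, a)), e), cons(cons(b, cons(f(e, b), e)), cons(cons(q(b), a), a)))  →  cons(cons(cons(cons(a, e), cons(e, a)), e), cons(cons(b, cons(b, e)), cons(cons(q(b), a), a)))   [R3 at 2.1.2.1]
4. cons(cons(cons(cons(a, e), cons(e, a)), e), cons(cons(b, cons(b, e)), cons(cons(q(b), a), a)))  →  cons(cons(cons(cons(a, e), cons(e, a)), e), cons(cons(b, cons(b, e)), cons(cons(b, a), a)))   [R6 at 2.2.1.1]

cons(cons(cons(cons(a, e), cons(e, a)), e), cons(cons(b, cons(b, e)), cons(cons(b, a), a)))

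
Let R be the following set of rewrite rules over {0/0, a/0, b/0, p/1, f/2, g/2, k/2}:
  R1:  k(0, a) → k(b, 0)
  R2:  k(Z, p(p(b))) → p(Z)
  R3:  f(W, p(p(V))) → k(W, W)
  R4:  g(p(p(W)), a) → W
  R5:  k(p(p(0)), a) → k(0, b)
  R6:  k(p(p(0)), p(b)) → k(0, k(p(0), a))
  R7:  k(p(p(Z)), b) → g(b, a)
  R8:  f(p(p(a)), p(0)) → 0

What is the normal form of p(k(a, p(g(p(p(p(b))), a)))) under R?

1. p(k(a, p(g(p(p(p(b))), a))))  →  p(k(a, p(p(b))))   [R4 at 1.2.1]
2. p(k(a, p(p(b))))  →  p(p(a))   [R2 at 1]

p(p(a))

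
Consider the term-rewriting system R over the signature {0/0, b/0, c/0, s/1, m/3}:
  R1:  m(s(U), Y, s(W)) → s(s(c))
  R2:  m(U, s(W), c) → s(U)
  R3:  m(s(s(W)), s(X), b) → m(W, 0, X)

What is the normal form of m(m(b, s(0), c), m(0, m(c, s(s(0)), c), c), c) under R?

1. m(m(b, s(0), c), m(0, m(c, s(s(0)), c), c), c)  →  m(s(b), m(0, m(c, s(s(0)), c), c), c)   [R2 at 1]
2. m(s(b), m(0, m(c, s(s(0)), c), c), c)  →  m(s(b), m(0, s(c), c), c)   [R2 at 2.2]
3. m(s(b), m(0, s(c), c), c)  →  m(s(b), s(0), c)   [R2 at 2]
4. m(s(b), s(0), c)  →  s(s(b))   [R2 at ε]

s(s(b))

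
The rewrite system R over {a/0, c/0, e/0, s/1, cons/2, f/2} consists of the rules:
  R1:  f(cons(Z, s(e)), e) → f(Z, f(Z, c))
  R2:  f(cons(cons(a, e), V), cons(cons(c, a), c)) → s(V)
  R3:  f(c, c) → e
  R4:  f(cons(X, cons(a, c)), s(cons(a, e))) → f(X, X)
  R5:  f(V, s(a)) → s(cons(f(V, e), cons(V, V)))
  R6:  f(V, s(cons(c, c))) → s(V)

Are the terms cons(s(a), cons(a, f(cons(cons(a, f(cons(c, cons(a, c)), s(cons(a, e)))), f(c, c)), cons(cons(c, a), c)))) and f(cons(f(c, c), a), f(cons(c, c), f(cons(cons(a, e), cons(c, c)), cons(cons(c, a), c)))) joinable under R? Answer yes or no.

no — NF(t₁) = cons(s(a), cons(a, s(e))), NF(t₂) = s(cons(e, a))

Reduce t₁ = cons(s(a), cons(a, f(cons(cons(a, f(cons(c, cons(a, c)), s(cons(a, e)))), f(c, c)), cons(cons(c, a), c)))):
1. cons(s(a), cons(a, f(cons(cons(a, f(cons(c, cons(a, c)), s(cons(a, e)))), f(c, c)), cons(cons(c, a), c))))  →  cons(s(a), cons(a, f(cons(cons(a, f(c, c)), f(c, c)), cons(cons(c, a), c))))   [R4 at 2.2.1.1.2]
2. cons(s(a), cons(a, f(cons(cons(a, f(c, c)), f(c, c)), cons(cons(c, a), c))))  →  cons(s(a), cons(a, f(cons(cons(a, e), f(c, c)), cons(cons(c, a), c))))   [R3 at 2.2.1.1.2]
3. cons(s(a), cons(a, f(cons(cons(a, e), f(c, c)), cons(cons(c, a), c))))  →  cons(s(a), cons(a, s(f(c, c))))   [R2 at 2.2]
4. cons(s(a), cons(a, s(f(c, c))))  →  cons(s(a), cons(a, s(e)))   [R3 at 2.2.1]

Reduce t₂ = f(cons(f(c, c), a), f(cons(c, c), f(cons(cons(a, e), cons(c, c)), cons(cons(c, a), c)))):
1. f(cons(f(c, c), a), f(cons(c, c), f(cons(cons(a, e), cons(c, c)), cons(cons(c, a), c))))  →  f(cons(e, a), f(cons(c, c), f(cons(cons(a, e), cons(c, c)), cons(cons(c, a), c))))   [R3 at 1.1]
2. f(cons(e, a), f(cons(c, c), f(cons(cons(a, e), cons(c, c)), cons(cons(c, a), c))))  →  f(cons(e, a), f(cons(c, c), s(cons(c, c))))   [R2 at 2.2]
3. f(cons(e, a), f(cons(c, c), s(cons(c, c))))  →  f(cons(e, a), s(cons(c, c)))   [R6 at 2]
4. f(cons(e, a), s(cons(c, c)))  →  s(cons(e, a))   [R6 at ε]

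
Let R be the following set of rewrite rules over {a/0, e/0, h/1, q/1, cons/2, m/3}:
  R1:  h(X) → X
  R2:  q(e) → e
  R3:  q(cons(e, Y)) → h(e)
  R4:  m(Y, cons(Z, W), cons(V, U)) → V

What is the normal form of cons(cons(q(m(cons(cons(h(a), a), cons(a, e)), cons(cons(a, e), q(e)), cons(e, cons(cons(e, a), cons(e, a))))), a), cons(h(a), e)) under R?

1. cons(cons(q(m(cons(cons(h(a), a), cons(a, e)), cons(cons(a, e), q(e)), cons(e, cons(cons(e, a), cons(e, a))))), a), cons(h(a), e))  →  cons(cons(q(e), a), cons(h(a), e))   [R4 at 1.1.1]
2. cons(cons(q(e), a), cons(h(a), e))  →  cons(cons(e, a), cons(h(a), e))   [R2 at 1.1]
3. cons(cons(e, a), cons(h(a), e))  →  cons(cons(e, a), cons(a, e))   [R1 at 2.1]

cons(cons(e, a), cons(a, e))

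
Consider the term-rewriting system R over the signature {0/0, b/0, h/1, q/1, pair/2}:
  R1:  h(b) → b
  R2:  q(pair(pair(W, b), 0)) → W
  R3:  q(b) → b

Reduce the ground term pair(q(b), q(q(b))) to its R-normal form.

1. pair(q(b), q(q(b)))  →  pair(b, q(q(b)))   [R3 at 1]
2. pair(b, q(q(b)))  →  pair(b, q(b))   [R3 at 2.1]
3. pair(b, q(b))  →  pair(b, b)   [R3 at 2]

pair(b, b)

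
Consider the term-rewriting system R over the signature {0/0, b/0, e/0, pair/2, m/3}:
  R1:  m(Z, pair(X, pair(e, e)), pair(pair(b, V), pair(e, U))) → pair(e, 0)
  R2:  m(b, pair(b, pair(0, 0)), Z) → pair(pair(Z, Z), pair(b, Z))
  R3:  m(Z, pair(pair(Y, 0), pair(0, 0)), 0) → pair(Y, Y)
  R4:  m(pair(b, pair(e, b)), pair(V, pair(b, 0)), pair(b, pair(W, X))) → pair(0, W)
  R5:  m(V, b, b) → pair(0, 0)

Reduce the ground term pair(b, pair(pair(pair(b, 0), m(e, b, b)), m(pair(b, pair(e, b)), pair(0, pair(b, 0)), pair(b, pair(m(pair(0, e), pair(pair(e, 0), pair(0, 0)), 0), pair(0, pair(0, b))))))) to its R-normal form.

pair(b, pair(pair(pair(b, 0), pair(0, 0)), pair(0, pair(e, e))))

1. pair(b, pair(pair(pair(b, 0), m(e, b, b)), m(pair(b, pair(e, b)), pair(0, pair(b, 0)), pair(b, pair(m(pair(0, e), pair(pair(e, 0), pair(0, 0)), 0), pair(0, pair(0, b)))))))  →  pair(b, pair(pair(pair(b, 0), pair(0, 0)), m(pair(b, pair(e, b)), pair(0, pair(b, 0)), pair(b, pair(m(pair(0, e), pair(pair(e, 0), pair(0, 0)), 0), pair(0, pair(0, b)))))))   [R5 at 2.1.2]
2. pair(b, pair(pair(pair(b, 0), pair(0, 0)), m(pair(b, pair(e, b)), pair(0, pair(b, 0)), pair(b, pair(m(pair(0, e), pair(pair(e, 0), pair(0, 0)), 0), pair(0, pair(0, b)))))))  →  pair(b, pair(pair(pair(b, 0), pair(0, 0)), pair(0, m(pair(0, e), pair(pair(e, 0), pair(0, 0)), 0))))   [R4 at 2.2]
3. pair(b, pair(pair(pair(b, 0), pair(0, 0)), pair(0, m(pair(0, e), pair(pair(e, 0), pair(0, 0)), 0))))  →  pair(b, pair(pair(pair(b, 0), pair(0, 0)), pair(0, pair(e, e))))   [R3 at 2.2.2]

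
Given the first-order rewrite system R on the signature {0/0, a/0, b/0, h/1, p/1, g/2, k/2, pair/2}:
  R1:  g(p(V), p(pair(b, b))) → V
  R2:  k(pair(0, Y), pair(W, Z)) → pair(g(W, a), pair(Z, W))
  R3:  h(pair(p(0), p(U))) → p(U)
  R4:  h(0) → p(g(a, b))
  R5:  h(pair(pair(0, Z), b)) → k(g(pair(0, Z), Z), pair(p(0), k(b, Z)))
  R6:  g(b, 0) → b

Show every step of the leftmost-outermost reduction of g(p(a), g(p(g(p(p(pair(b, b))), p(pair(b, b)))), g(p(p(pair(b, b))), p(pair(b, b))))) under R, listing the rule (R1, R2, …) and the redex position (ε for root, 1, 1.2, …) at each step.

1. g(p(a), g(p(g(p(p(pair(b, b))), p(pair(b, b)))), g(p(p(pair(b, b))), p(pair(b, b)))))  →  g(p(a), g(p(p(pair(b, b))), g(p(p(pair(b, b))), p(pair(b, b)))))   [R1 at 2.1.1]
2. g(p(a), g(p(p(pair(b, b))), g(p(p(pair(b, b))), p(pair(b, b)))))  →  g(p(a), g(p(p(pair(b, b))), p(pair(b, b))))   [R1 at 2.2]
3. g(p(a), g(p(p(pair(b, b))), p(pair(b, b))))  →  g(p(a), p(pair(b, b)))   [R1 at 2]
4. g(p(a), p(pair(b, b)))  →  a   [R1 at ε]

a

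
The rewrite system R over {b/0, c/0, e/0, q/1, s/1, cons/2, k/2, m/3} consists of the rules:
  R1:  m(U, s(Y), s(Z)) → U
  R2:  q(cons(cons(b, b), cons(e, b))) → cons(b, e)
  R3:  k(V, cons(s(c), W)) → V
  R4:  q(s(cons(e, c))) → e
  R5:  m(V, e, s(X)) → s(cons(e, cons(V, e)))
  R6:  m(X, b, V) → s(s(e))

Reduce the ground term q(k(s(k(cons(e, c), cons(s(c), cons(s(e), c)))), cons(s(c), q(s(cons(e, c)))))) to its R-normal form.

e

1. q(k(s(k(cons(e, c), cons(s(c), cons(s(e), c)))), cons(s(c), q(s(cons(e, c))))))  →  q(s(k(cons(e, c), cons(s(c), cons(s(e), c)))))   [R3 at 1]
2. q(s(k(cons(e, c), cons(s(c), cons(s(e), c)))))  →  q(s(cons(e, c)))   [R3 at 1.1]
3. q(s(cons(e, c)))  →  e   [R4 at ε]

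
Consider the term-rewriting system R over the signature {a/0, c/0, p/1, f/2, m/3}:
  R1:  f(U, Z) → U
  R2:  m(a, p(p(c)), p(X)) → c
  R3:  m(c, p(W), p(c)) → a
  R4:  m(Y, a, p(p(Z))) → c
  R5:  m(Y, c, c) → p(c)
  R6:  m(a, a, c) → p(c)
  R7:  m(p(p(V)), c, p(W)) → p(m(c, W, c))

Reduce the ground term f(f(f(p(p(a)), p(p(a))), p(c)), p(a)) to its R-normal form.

p(p(a))

1. f(f(f(p(p(a)), p(p(a))), p(c)), p(a))  →  f(f(p(p(a)), p(p(a))), p(c))   [R1 at ε]
2. f(f(p(p(a)), p(p(a))), p(c))  →  f(p(p(a)), p(p(a)))   [R1 at ε]
3. f(p(p(a)), p(p(a)))  →  p(p(a))   [R1 at ε]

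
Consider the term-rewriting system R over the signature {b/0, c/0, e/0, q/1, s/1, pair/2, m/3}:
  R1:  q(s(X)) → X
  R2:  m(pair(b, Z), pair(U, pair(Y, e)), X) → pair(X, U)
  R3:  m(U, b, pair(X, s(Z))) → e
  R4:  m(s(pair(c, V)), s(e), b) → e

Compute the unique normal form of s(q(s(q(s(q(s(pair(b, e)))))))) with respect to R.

s(pair(b, e))

1. s(q(s(q(s(q(s(pair(b, e))))))))  →  s(q(s(q(s(pair(b, e))))))   [R1 at 1]
2. s(q(s(q(s(pair(b, e))))))  →  s(q(s(pair(b, e))))   [R1 at 1]
3. s(q(s(pair(b, e))))  →  s(pair(b, e))   [R1 at 1]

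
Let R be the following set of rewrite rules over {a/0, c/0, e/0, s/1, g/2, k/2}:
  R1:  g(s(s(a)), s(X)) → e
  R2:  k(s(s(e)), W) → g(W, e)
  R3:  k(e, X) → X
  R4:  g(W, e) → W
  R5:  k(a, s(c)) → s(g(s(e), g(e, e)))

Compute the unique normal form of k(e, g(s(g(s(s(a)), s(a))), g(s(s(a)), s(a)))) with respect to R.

s(e)

1. k(e, g(s(g(s(s(a)), s(a))), g(s(s(a)), s(a))))  →  g(s(g(s(s(a)), s(a))), g(s(s(a)), s(a)))   [R3 at ε]
2. g(s(g(s(s(a)), s(a))), g(s(s(a)), s(a)))  →  g(s(e), g(s(s(a)), s(a)))   [R1 at 1.1]
3. g(s(e), g(s(s(a)), s(a)))  →  g(s(e), e)   [R1 at 2]
4. g(s(e), e)  →  s(e)   [R4 at ε]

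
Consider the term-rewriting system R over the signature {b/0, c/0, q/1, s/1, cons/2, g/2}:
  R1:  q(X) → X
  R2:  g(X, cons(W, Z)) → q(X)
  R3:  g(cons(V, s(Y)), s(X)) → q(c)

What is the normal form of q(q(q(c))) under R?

c

1. q(q(q(c)))  →  q(q(c))   [R1 at ε]
2. q(q(c))  →  q(c)   [R1 at ε]
3. q(c)  →  c   [R1 at ε]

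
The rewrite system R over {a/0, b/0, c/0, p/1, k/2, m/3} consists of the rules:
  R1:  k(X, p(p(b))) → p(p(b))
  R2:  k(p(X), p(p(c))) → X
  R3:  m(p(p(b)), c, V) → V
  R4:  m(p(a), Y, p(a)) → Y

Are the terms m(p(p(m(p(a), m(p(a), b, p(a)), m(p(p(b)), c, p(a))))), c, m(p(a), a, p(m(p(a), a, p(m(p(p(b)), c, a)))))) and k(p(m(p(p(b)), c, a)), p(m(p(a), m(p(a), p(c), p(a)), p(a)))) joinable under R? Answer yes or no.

yes — NF(t₁) = a, NF(t₂) = a

Reduce t₁ = m(p(p(m(p(a), m(p(a), b, p(a)), m(p(p(b)), c, p(a))))), c, m(p(a), a, p(m(p(a), a, p(m(p(p(b)), c, a)))))):
1. m(p(p(m(p(a), m(p(a), b, p(a)), m(p(p(b)), c, p(a))))), c, m(p(a), a, p(m(p(a), a, p(m(p(p(b)), c, a))))))  →  m(p(p(m(p(a), b, m(p(p(b)), c, p(a))))), c, m(p(a), a, p(m(p(a), a, p(m(p(p(b)), c, a))))))   [R4 at 1.1.1.2]
2. m(p(p(m(p(a), b, m(p(p(b)), c, p(a))))), c, m(p(a), a, p(m(p(a), a, p(m(p(p(b)), c, a))))))  →  m(p(p(m(p(a), b, p(a)))), c, m(p(a), a, p(m(p(a), a, p(m(p(p(b)), c, a))))))   [R3 at 1.1.1.3]
3. m(p(p(m(p(a), b, p(a)))), c, m(p(a), a, p(m(p(a), a, p(m(p(p(b)), c, a))))))  →  m(p(p(b)), c, m(p(a), a, p(m(p(a), a, p(m(p(p(b)), c, a))))))   [R4 at 1.1.1]
4. m(p(p(b)), c, m(p(a), a, p(m(p(a), a, p(m(p(p(b)), c, a))))))  →  m(p(a), a, p(m(p(a), a, p(m(p(p(b)), c, a)))))   [R3 at ε]
5. m(p(a), a, p(m(p(a), a, p(m(p(p(b)), c, a)))))  →  m(p(a), a, p(m(p(a), a, p(a))))   [R3 at 3.1.3.1]
6. m(p(a), a, p(m(p(a), a, p(a))))  →  m(p(a), a, p(a))   [R4 at 3.1]
7. m(p(a), a, p(a))  →  a   [R4 at ε]

Reduce t₂ = k(p(m(p(p(b)), c, a)), p(m(p(a), m(p(a), p(c), p(a)), p(a)))):
1. k(p(m(p(p(b)), c, a)), p(m(p(a), m(p(a), p(c), p(a)), p(a))))  →  k(p(a), p(m(p(a), m(p(a), p(c), p(a)), p(a))))   [R3 at 1.1]
2. k(p(a), p(m(p(a), m(p(a), p(c), p(a)), p(a))))  →  k(p(a), p(m(p(a), p(c), p(a))))   [R4 at 2.1]
3. k(p(a), p(m(p(a), p(c), p(a))))  →  k(p(a), p(p(c)))   [R4 at 2.1]
4. k(p(a), p(p(c)))  →  a   [R2 at ε]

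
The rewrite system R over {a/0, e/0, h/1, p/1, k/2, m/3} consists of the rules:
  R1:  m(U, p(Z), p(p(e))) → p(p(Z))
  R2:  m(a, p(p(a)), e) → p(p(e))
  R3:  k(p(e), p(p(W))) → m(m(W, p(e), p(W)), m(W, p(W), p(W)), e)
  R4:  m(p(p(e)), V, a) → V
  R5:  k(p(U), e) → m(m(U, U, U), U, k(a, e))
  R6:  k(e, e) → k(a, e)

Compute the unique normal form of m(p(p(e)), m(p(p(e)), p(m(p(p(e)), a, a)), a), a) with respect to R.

p(a)

1. m(p(p(e)), m(p(p(e)), p(m(p(p(e)), a, a)), a), a)  →  m(p(p(e)), p(m(p(p(e)), a, a)), a)   [R4 at ε]
2. m(p(p(e)), p(m(p(p(e)), a, a)), a)  →  p(m(p(p(e)), a, a))   [R4 at ε]
3. p(m(p(p(e)), a, a))  →  p(a)   [R4 at 1]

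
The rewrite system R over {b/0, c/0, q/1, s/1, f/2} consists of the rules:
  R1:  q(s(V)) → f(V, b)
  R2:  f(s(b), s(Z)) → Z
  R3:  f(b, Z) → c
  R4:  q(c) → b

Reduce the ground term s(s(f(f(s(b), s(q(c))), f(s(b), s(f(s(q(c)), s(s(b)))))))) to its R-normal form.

s(s(c))

1. s(s(f(f(s(b), s(q(c))), f(s(b), s(f(s(q(c)), s(s(b))))))))  →  s(s(f(q(c), f(s(b), s(f(s(q(c)), s(s(b))))))))   [R2 at 1.1.1]
2. s(s(f(q(c), f(s(b), s(f(s(q(c)), s(s(b))))))))  →  s(s(f(b, f(s(b), s(f(s(q(c)), s(s(b))))))))   [R4 at 1.1.1]
3. s(s(f(b, f(s(b), s(f(s(q(c)), s(s(b))))))))  →  s(s(c))   [R3 at 1.1]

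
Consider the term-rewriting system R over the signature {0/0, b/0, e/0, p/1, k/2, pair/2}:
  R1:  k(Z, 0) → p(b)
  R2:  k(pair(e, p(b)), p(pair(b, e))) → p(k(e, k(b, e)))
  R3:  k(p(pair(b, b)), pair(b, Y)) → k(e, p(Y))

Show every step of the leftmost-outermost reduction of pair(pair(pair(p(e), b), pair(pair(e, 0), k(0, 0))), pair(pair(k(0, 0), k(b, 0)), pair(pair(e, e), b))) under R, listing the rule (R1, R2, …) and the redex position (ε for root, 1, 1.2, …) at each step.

pair(pair(pair(p(e), b), pair(pair(e, 0), p(b))), pair(pair(p(b), p(b)), pair(pair(e, e), b)))

1. pair(pair(pair(p(e), b), pair(pair(e, 0), k(0, 0))), pair(pair(k(0, 0), k(b, 0)), pair(pair(e, e), b)))  →  pair(pair(pair(p(e), b), pair(pair(e, 0), p(b))), pair(pair(k(0, 0), k(b, 0)), pair(pair(e, e), b)))   [R1 at 1.2.2]
2. pair(pair(pair(p(e), b), pair(pair(e, 0), p(b))), pair(pair(k(0, 0), k(b, 0)), pair(pair(e, e), b)))  →  pair(pair(pair(p(e), b), pair(pair(e, 0), p(b))), pair(pair(p(b), k(b, 0)), pair(pair(e, e), b)))   [R1 at 2.1.1]
3. pair(pair(pair(p(e), b), pair(pair(e, 0), p(b))), pair(pair(p(b), k(b, 0)), pair(pair(e, e), b)))  →  pair(pair(pair(p(e), b), pair(pair(e, 0), p(b))), pair(pair(p(b), p(b)), pair(pair(e, e), b)))   [R1 at 2.1.2]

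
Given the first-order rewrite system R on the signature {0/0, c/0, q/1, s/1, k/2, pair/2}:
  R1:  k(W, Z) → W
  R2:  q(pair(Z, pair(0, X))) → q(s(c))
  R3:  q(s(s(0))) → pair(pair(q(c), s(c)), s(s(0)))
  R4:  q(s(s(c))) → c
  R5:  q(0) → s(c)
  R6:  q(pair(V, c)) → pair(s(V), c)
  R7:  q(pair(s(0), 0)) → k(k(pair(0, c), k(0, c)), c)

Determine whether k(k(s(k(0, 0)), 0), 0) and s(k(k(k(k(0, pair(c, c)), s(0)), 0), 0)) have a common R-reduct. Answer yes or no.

yes — NF(t₁) = s(0), NF(t₂) = s(0)

Reduce t₁ = k(k(s(k(0, 0)), 0), 0):
1. k(k(s(k(0, 0)), 0), 0)  →  k(s(k(0, 0)), 0)   [R1 at ε]
2. k(s(k(0, 0)), 0)  →  s(k(0, 0))   [R1 at ε]
3. s(k(0, 0))  →  s(0)   [R1 at 1]

Reduce t₂ = s(k(k(k(k(0, pair(c, c)), s(0)), 0), 0)):
1. s(k(k(k(k(0, pair(c, c)), s(0)), 0), 0))  →  s(k(k(k(0, pair(c, c)), s(0)), 0))   [R1 at 1]
2. s(k(k(k(0, pair(c, c)), s(0)), 0))  →  s(k(k(0, pair(c, c)), s(0)))   [R1 at 1]
3. s(k(k(0, pair(c, c)), s(0)))  →  s(k(0, pair(c, c)))   [R1 at 1]
4. s(k(0, pair(c, c)))  →  s(0)   [R1 at 1]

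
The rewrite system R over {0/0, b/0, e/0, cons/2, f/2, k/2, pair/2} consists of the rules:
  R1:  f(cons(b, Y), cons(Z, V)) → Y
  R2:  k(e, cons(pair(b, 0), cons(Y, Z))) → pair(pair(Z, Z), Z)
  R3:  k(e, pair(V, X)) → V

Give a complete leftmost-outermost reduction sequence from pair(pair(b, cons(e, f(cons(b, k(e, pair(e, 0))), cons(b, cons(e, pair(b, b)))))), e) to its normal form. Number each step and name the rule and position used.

1. pair(pair(b, cons(e, f(cons(b, k(e, pair(e, 0))), cons(b, cons(e, pair(b, b)))))), e)  →  pair(pair(b, cons(e, k(e, pair(e, 0)))), e)   [R1 at 1.2.2]
2. pair(pair(b, cons(e, k(e, pair(e, 0)))), e)  →  pair(pair(b, cons(e, e)), e)   [R3 at 1.2.2]

pair(pair(b, cons(e, e)), e)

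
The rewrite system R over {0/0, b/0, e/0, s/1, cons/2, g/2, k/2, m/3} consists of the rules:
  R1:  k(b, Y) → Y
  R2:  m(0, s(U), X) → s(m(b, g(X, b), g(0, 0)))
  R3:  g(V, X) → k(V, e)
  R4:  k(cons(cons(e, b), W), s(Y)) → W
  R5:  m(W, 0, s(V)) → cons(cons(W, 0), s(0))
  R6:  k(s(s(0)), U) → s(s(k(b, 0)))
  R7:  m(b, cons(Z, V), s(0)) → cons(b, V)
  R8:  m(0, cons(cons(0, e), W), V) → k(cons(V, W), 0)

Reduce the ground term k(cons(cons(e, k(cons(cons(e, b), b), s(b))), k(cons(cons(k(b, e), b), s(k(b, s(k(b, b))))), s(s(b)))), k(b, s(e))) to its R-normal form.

s(s(b))

1. k(cons(cons(e, k(cons(cons(e, b), b), s(b))), k(cons(cons(k(b, e), b), s(k(b, s(k(b, b))))), s(s(b)))), k(b, s(e)))  →  k(cons(cons(e, b), k(cons(cons(k(b, e), b), s(k(b, s(k(b, b))))), s(s(b)))), k(b, s(e)))   [R4 at 1.1.2]
2. k(cons(cons(e, b), k(cons(cons(k(b, e), b), s(k(b, s(k(b, b))))), s(s(b)))), k(b, s(e)))  →  k(cons(cons(e, b), k(cons(cons(e, b), s(k(b, s(k(b, b))))), s(s(b)))), k(b, s(e)))   [R1 at 1.2.1.1.1]
3. k(cons(cons(e, b), k(cons(cons(e, b), s(k(b, s(k(b, b))))), s(s(b)))), k(b, s(e)))  →  k(cons(cons(e, b), s(k(b, s(k(b, b))))), k(b, s(e)))   [R4 at 1.2]
4. k(cons(cons(e, b), s(k(b, s(k(b, b))))), k(b, s(e)))  →  k(cons(cons(e, b), s(s(k(b, b)))), k(b, s(e)))   [R1 at 1.2.1]
5. k(cons(cons(e, b), s(s(k(b, b)))), k(b, s(e)))  →  k(cons(cons(e, b), s(s(b))), k(b, s(e)))   [R1 at 1.2.1.1]
6. k(cons(cons(e, b), s(s(b))), k(b, s(e)))  →  k(cons(cons(e, b), s(s(b))), s(e))   [R1 at 2]
7. k(cons(cons(e, b), s(s(b))), s(e))  →  s(s(b))   [R4 at ε]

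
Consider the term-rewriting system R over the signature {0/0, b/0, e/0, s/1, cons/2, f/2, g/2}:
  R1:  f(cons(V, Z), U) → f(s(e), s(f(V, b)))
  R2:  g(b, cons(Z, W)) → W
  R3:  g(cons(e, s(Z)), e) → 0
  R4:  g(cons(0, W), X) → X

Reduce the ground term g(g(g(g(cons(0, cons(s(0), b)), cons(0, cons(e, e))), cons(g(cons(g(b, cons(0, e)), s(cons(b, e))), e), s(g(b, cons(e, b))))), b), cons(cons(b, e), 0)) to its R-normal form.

1. g(g(g(g(cons(0, cons(s(0), b)), cons(0, cons(e, e))), cons(g(cons(g(b, cons(0, e)), s(cons(b, e))), e), s(g(b, cons(e, b))))), b), cons(cons(b, e), 0))  →  g(g(g(cons(0, cons(e, e)), cons(g(cons(g(b, cons(0, e)), s(cons(b, e))), e), s(g(b, cons(e, b))))), b), cons(cons(b, e), 0))   [R4 at 1.1.1]
2. g(g(g(cons(0, cons(e, e)), cons(g(cons(g(b, cons(0, e)), s(cons(b, e))), e), s(g(b, cons(e, b))))), b), cons(cons(b, e), 0))  →  g(g(cons(g(cons(g(b, cons(0, e)), s(cons(b, e))), e), s(g(b, cons(e, b)))), b), cons(cons(b, e), 0))   [R4 at 1.1]
3. g(g(cons(g(cons(g(b, cons(0, e)), s(cons(b, e))), e), s(g(b, cons(e, b)))), b), cons(cons(b, e), 0))  →  g(g(cons(g(cons(e, s(cons(b, e))), e), s(g(b, cons(e, b)))), b), cons(cons(b, e), 0))   [R2 at 1.1.1.1.1]
4. g(g(cons(g(cons(e, s(cons(b, e))), e), s(g(b, cons(e, b)))), b), cons(cons(b, e), 0))  →  g(g(cons(0, s(g(b, cons(e, b)))), b), cons(cons(b, e), 0))   [R3 at 1.1.1]
5. g(g(cons(0, s(g(b, cons(e, b)))), b), cons(cons(b, e), 0))  →  g(b, cons(cons(b, e), 0))   [R4 at 1]
6. g(b, cons(cons(b, e), 0))  →  0   [R2 at ε]

0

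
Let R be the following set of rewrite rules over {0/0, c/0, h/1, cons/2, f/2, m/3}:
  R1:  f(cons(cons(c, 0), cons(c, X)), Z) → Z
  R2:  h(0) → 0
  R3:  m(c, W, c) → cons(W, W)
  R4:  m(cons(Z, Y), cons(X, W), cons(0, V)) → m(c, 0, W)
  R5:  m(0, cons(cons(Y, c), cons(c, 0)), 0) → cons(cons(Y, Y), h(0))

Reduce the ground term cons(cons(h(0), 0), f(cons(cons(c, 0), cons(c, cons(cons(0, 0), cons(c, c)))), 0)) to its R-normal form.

cons(cons(0, 0), 0)

1. cons(cons(h(0), 0), f(cons(cons(c, 0), cons(c, cons(cons(0, 0), cons(c, c)))), 0))  →  cons(cons(0, 0), f(cons(cons(c, 0), cons(c, cons(cons(0, 0), cons(c, c)))), 0))   [R2 at 1.1]
2. cons(cons(0, 0), f(cons(cons(c, 0), cons(c, cons(cons(0, 0), cons(c, c)))), 0))  →  cons(cons(0, 0), 0)   [R1 at 2]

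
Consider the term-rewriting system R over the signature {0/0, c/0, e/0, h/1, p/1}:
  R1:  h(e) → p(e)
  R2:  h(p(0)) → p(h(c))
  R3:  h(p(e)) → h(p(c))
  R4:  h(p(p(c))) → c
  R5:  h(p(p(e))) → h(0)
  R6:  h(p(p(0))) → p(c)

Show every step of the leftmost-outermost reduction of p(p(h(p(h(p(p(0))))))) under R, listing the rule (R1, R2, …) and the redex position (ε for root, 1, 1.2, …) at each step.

1. p(p(h(p(h(p(p(0)))))))  →  p(p(h(p(p(c)))))   [R6 at 1.1.1.1]
2. p(p(h(p(p(c)))))  →  p(p(c))   [R4 at 1.1]

p(p(c))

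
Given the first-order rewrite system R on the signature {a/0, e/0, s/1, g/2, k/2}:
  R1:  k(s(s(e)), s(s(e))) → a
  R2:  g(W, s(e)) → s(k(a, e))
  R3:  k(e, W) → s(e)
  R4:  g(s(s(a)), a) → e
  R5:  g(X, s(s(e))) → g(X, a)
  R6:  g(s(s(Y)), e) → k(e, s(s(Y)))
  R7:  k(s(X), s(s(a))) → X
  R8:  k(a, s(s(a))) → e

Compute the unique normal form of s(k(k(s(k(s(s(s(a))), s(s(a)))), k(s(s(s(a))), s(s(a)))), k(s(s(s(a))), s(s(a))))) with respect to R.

1. s(k(k(s(k(s(s(s(a))), s(s(a)))), k(s(s(s(a))), s(s(a)))), k(s(s(s(a))), s(s(a)))))  →  s(k(k(s(s(s(a))), k(s(s(s(a))), s(s(a)))), k(s(s(s(a))), s(s(a)))))   [R7 at 1.1.1.1]
2. s(k(k(s(s(s(a))), k(s(s(s(a))), s(s(a)))), k(s(s(s(a))), s(s(a)))))  →  s(k(k(s(s(s(a))), s(s(a))), k(s(s(s(a))), s(s(a)))))   [R7 at 1.1.2]
3. s(k(k(s(s(s(a))), s(s(a))), k(s(s(s(a))), s(s(a)))))  →  s(k(s(s(a)), k(s(s(s(a))), s(s(a)))))   [R7 at 1.1]
4. s(k(s(s(a)), k(s(s(s(a))), s(s(a)))))  →  s(k(s(s(a)), s(s(a))))   [R7 at 1.2]
5. s(k(s(s(a)), s(s(a))))  →  s(s(a))   [R7 at 1]

s(s(a))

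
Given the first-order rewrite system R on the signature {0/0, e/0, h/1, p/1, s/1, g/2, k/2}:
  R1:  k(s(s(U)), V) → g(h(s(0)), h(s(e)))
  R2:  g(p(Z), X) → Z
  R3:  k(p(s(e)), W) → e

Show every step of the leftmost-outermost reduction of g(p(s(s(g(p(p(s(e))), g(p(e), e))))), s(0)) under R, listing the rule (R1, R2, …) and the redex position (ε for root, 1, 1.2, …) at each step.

1. g(p(s(s(g(p(p(s(e))), g(p(e), e))))), s(0))  →  s(s(g(p(p(s(e))), g(p(e), e))))   [R2 at ε]
2. s(s(g(p(p(s(e))), g(p(e), e))))  →  s(s(p(s(e))))   [R2 at 1.1]

s(s(p(s(e))))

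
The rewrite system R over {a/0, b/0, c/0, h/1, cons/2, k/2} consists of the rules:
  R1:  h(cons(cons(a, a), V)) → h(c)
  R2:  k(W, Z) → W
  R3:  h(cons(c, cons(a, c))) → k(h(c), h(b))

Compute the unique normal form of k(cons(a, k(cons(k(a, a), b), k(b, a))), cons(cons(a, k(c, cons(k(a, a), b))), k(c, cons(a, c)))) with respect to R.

1. k(cons(a, k(cons(k(a, a), b), k(b, a))), cons(cons(a, k(c, cons(k(a, a), b))), k(c, cons(a, c))))  →  cons(a, k(cons(k(a, a), b), k(b, a)))   [R2 at ε]
2. cons(a, k(cons(k(a, a), b), k(b, a)))  →  cons(a, cons(k(a, a), b))   [R2 at 2]
3. cons(a, cons(k(a, a), b))  →  cons(a, cons(a, b))   [R2 at 2.1]

cons(a, cons(a, b))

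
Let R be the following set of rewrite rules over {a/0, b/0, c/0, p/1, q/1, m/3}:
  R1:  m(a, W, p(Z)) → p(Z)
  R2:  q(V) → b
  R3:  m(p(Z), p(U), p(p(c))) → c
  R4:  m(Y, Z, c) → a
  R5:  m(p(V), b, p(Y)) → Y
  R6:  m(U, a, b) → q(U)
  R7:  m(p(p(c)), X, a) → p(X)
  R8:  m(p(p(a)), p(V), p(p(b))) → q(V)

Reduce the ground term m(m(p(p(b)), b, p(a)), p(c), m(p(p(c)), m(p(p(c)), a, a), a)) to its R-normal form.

p(p(a))

1. m(m(p(p(b)), b, p(a)), p(c), m(p(p(c)), m(p(p(c)), a, a), a))  →  m(a, p(c), m(p(p(c)), m(p(p(c)), a, a), a))   [R5 at 1]
2. m(a, p(c), m(p(p(c)), m(p(p(c)), a, a), a))  →  m(a, p(c), p(m(p(p(c)), a, a)))   [R7 at 3]
3. m(a, p(c), p(m(p(p(c)), a, a)))  →  p(m(p(p(c)), a, a))   [R1 at ε]
4. p(m(p(p(c)), a, a))  →  p(p(a))   [R7 at 1]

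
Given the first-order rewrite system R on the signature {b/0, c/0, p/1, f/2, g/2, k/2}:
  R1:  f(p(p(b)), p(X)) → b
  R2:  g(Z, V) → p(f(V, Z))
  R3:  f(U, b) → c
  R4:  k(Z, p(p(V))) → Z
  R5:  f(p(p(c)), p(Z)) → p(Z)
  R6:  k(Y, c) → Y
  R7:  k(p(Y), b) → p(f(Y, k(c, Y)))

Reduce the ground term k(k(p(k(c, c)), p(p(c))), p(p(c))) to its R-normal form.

p(c)

1. k(k(p(k(c, c)), p(p(c))), p(p(c)))  →  k(p(k(c, c)), p(p(c)))   [R4 at ε]
2. k(p(k(c, c)), p(p(c)))  →  p(k(c, c))   [R4 at ε]
3. p(k(c, c))  →  p(c)   [R6 at 1]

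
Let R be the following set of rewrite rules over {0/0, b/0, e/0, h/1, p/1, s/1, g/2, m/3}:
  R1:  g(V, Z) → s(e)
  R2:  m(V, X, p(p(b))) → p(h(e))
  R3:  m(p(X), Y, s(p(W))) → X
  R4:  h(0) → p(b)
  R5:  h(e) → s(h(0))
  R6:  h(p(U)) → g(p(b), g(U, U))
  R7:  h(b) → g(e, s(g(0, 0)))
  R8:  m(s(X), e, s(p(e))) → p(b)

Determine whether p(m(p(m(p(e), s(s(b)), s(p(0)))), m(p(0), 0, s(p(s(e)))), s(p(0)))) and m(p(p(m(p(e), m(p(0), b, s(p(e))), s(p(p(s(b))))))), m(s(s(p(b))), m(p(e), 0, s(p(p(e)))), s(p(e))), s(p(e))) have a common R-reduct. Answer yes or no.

Reduce t₁ = p(m(p(m(p(e), s(s(b)), s(p(0)))), m(p(0), 0, s(p(s(e)))), s(p(0)))):
1. p(m(p(m(p(e), s(s(b)), s(p(0)))), m(p(0), 0, s(p(s(e)))), s(p(0))))  →  p(m(p(e), s(s(b)), s(p(0))))   [R3 at 1]
2. p(m(p(e), s(s(b)), s(p(0))))  →  p(e)   [R3 at 1]

Reduce t₂ = m(p(p(m(p(e), m(p(0), b, s(p(e))), s(p(p(s(b))))))), m(s(s(p(b))), m(p(e), 0, s(p(p(e)))), s(p(e))), s(p(e))):
1. m(p(p(m(p(e), m(p(0), b, s(p(e))), s(p(p(s(b))))))), m(s(s(p(b))), m(p(e), 0, s(p(p(e)))), s(p(e))), s(p(e)))  →  p(m(p(e), m(p(0), b, s(p(e))), s(p(p(s(b))))))   [R3 at ε]
2. p(m(p(e), m(p(0), b, s(p(e))), s(p(p(s(b))))))  →  p(e)   [R3 at 1]

yes — NF(t₁) = p(e), NF(t₂) = p(e)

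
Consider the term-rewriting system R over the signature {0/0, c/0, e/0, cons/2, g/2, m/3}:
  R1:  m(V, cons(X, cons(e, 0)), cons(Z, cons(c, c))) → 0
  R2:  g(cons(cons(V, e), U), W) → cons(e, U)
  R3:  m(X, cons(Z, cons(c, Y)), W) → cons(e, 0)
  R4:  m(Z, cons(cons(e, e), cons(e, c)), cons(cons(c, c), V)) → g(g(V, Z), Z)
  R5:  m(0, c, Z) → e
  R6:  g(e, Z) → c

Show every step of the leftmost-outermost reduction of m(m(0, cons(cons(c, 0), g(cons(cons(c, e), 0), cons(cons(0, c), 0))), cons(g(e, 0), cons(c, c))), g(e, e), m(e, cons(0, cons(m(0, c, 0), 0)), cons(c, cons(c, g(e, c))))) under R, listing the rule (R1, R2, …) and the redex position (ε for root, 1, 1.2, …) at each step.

e

1. m(m(0, cons(cons(c, 0), g(cons(cons(c, e), 0), cons(cons(0, c), 0))), cons(g(e, 0), cons(c, c))), g(e, e), m(e, cons(0, cons(m(0, c, 0), 0)), cons(c, cons(c, g(e, c)))))  →  m(m(0, cons(cons(c, 0), cons(e, 0)), cons(g(e, 0), cons(c, c))), g(e, e), m(e, cons(0, cons(m(0, c, 0), 0)), cons(c, cons(c, g(e, c)))))   [R2 at 1.2.2]
2. m(m(0, cons(cons(c, 0), cons(e, 0)), cons(g(e, 0), cons(c, c))), g(e, e), m(e, cons(0, cons(m(0, c, 0), 0)), cons(c, cons(c, g(e, c)))))  →  m(0, g(e, e), m(e, cons(0, cons(m(0, c, 0), 0)), cons(c, cons(c, g(e, c)))))   [R1 at 1]
3. m(0, g(e, e), m(e, cons(0, cons(m(0, c, 0), 0)), cons(c, cons(c, g(e, c)))))  →  m(0, c, m(e, cons(0, cons(m(0, c, 0), 0)), cons(c, cons(c, g(e, c)))))   [R6 at 2]
4. m(0, c, m(e, cons(0, cons(m(0, c, 0), 0)), cons(c, cons(c, g(e, c)))))  →  e   [R5 at ε]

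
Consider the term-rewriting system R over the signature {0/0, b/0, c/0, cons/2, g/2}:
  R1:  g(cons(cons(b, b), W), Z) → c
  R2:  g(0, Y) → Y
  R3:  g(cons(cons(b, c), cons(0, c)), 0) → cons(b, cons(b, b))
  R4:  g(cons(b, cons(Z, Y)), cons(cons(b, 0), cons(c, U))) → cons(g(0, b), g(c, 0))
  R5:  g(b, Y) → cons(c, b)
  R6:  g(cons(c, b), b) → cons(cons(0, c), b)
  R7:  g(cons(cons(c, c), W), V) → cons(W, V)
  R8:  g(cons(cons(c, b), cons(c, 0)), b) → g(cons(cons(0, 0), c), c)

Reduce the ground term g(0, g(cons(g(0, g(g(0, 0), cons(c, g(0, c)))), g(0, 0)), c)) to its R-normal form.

cons(0, c)

1. g(0, g(cons(g(0, g(g(0, 0), cons(c, g(0, c)))), g(0, 0)), c))  →  g(cons(g(0, g(g(0, 0), cons(c, g(0, c)))), g(0, 0)), c)   [R2 at ε]
2. g(cons(g(0, g(g(0, 0), cons(c, g(0, c)))), g(0, 0)), c)  →  g(cons(g(g(0, 0), cons(c, g(0, c))), g(0, 0)), c)   [R2 at 1.1]
3. g(cons(g(g(0, 0), cons(c, g(0, c))), g(0, 0)), c)  →  g(cons(g(0, cons(c, g(0, c))), g(0, 0)), c)   [R2 at 1.1.1]
4. g(cons(g(0, cons(c, g(0, c))), g(0, 0)), c)  →  g(cons(cons(c, g(0, c)), g(0, 0)), c)   [R2 at 1.1]
5. g(cons(cons(c, g(0, c)), g(0, 0)), c)  →  g(cons(cons(c, c), g(0, 0)), c)   [R2 at 1.1.2]
6. g(cons(cons(c, c), g(0, 0)), c)  →  cons(g(0, 0), c)   [R7 at ε]
7. cons(g(0, 0), c)  →  cons(0, c)   [R2 at 1]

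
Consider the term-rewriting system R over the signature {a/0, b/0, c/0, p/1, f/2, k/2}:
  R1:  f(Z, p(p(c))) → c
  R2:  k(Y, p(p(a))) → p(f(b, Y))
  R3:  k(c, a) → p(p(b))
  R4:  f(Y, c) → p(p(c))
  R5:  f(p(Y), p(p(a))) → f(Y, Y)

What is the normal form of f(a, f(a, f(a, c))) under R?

1. f(a, f(a, f(a, c)))  →  f(a, f(a, p(p(c))))   [R4 at 2.2]
2. f(a, f(a, p(p(c))))  →  f(a, c)   [R1 at 2]
3. f(a, c)  →  p(p(c))   [R4 at ε]

p(p(c))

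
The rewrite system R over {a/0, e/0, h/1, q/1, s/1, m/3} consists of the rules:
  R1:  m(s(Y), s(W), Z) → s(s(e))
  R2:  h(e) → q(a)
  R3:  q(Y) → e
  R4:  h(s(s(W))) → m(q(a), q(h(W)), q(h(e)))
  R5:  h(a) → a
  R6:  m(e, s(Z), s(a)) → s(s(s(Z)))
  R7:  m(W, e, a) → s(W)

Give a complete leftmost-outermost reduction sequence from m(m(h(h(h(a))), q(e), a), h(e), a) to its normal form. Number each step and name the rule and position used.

1. m(m(h(h(h(a))), q(e), a), h(e), a)  →  m(m(h(h(a)), q(e), a), h(e), a)   [R5 at 1.1.1.1]
2. m(m(h(h(a)), q(e), a), h(e), a)  →  m(m(h(a), q(e), a), h(e), a)   [R5 at 1.1.1]
3. m(m(h(a), q(e), a), h(e), a)  →  m(m(a, q(e), a), h(e), a)   [R5 at 1.1]
4. m(m(a, q(e), a), h(e), a)  →  m(m(a, e, a), h(e), a)   [R3 at 1.2]
5. m(m(a, e, a), h(e), a)  →  m(s(a), h(e), a)   [R7 at 1]
6. m(s(a), h(e), a)  →  m(s(a), q(a), a)   [R2 at 2]
7. m(s(a), q(a), a)  →  m(s(a), e, a)   [R3 at 2]
8. m(s(a), e, a)  →  s(s(a))   [R7 at ε]

s(s(a))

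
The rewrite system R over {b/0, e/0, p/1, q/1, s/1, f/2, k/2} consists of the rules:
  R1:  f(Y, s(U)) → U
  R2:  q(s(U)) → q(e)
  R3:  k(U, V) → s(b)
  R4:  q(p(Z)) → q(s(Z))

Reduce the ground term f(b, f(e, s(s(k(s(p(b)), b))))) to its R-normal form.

1. f(b, f(e, s(s(k(s(p(b)), b)))))  →  f(b, s(k(s(p(b)), b)))   [R1 at 2]
2. f(b, s(k(s(p(b)), b)))  →  k(s(p(b)), b)   [R1 at ε]
3. k(s(p(b)), b)  →  s(b)   [R3 at ε]

s(b)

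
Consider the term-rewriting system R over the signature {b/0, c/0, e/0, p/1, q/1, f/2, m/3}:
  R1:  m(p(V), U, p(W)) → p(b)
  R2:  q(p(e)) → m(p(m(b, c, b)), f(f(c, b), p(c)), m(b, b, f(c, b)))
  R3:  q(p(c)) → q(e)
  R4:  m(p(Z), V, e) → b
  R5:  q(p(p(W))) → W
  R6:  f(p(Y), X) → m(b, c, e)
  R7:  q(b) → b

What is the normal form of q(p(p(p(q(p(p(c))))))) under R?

p(c)

1. q(p(p(p(q(p(p(c)))))))  →  p(q(p(p(c))))   [R5 at ε]
2. p(q(p(p(c))))  →  p(c)   [R5 at 1]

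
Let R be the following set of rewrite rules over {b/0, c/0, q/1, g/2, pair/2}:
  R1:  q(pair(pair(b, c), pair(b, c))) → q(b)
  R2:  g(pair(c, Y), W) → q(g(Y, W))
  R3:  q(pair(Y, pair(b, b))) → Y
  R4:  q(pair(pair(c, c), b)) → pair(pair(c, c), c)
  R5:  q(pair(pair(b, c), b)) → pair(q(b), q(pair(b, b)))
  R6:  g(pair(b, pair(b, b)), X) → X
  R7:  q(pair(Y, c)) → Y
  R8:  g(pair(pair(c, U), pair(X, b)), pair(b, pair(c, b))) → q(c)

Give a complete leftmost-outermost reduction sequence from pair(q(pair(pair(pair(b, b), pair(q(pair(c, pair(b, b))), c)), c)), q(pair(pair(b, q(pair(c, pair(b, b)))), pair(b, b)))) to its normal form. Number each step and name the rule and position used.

1. pair(q(pair(pair(pair(b, b), pair(q(pair(c, pair(b, b))), c)), c)), q(pair(pair(b, q(pair(c, pair(b, b)))), pair(b, b))))  →  pair(pair(pair(b, b), pair(q(pair(c, pair(b, b))), c)), q(pair(pair(b, q(pair(c, pair(b, b)))), pair(b, b))))   [R7 at 1]
2. pair(pair(pair(b, b), pair(q(pair(c, pair(b, b))), c)), q(pair(pair(b, q(pair(c, pair(b, b)))), pair(b, b))))  →  pair(pair(pair(b, b), pair(c, c)), q(pair(pair(b, q(pair(c, pair(b, b)))), pair(b, b))))   [R3 at 1.2.1]
3. pair(pair(pair(b, b), pair(c, c)), q(pair(pair(b, q(pair(c, pair(b, b)))), pair(b, b))))  →  pair(pair(pair(b, b), pair(c, c)), pair(b, q(pair(c, pair(b, b)))))   [R3 at 2]
4. pair(pair(pair(b, b), pair(c, c)), pair(b, q(pair(c, pair(b, b)))))  →  pair(pair(pair(b, b), pair(c, c)), pair(b, c))   [R3 at 2.2]

pair(pair(pair(b, b), pair(c, c)), pair(b, c))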